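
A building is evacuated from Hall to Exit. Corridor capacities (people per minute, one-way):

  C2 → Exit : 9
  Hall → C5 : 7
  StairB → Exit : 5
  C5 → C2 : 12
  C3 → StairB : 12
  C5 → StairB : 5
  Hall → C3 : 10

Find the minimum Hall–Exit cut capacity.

12

Augment Hall→C5→C2→Exit: bottleneck 7, flow now 7.
Augment Hall→C3→StairB→Exit: bottleneck 5, flow now 12.
No augmenting path remains; maximum flow = 12.
By max-flow min-cut, the minimum cut capacity equals the max flow.
In the residual graph, reachable from Hall: {Hall, C3, StairB}.
Min-cut edges: Hall→C5 (7), StairB→Exit (5); capacity 7 + 5 = 12.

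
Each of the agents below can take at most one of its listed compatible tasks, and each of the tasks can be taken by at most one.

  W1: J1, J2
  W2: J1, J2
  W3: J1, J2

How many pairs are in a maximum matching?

Unit-capacity flow: source→left, listed edges, right→sink; max matching = max flow.
Augmenting path W1→J1 (+1); matched 1.
Augmenting path W2→J2 (+1); matched 2.
No augmenting path remains; maximum matching = 2.
König certificate: {J1, J2} is a vertex cover of size 2 (every listed pair touches it), so no matching can be larger.

2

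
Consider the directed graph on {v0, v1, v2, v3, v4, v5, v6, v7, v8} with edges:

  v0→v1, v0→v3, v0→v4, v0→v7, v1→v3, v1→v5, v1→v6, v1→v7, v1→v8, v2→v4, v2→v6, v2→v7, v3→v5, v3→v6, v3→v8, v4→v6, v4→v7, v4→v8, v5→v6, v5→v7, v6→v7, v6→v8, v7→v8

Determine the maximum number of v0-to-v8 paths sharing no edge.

4

Assign every edge capacity 1; by Menger, the answer equals the max flow.
Path v0→v1→v8 (+1); total 1.
Path v0→v3→v8 (+1); total 2.
Path v0→v4→v8 (+1); total 3.
Path v0→v7→v8 (+1); total 4.
No residual v0→v8 path; max flow = 4.
Certifying cut of size 4: {v0→v1, v0→v3, v0→v4, v0→v7}.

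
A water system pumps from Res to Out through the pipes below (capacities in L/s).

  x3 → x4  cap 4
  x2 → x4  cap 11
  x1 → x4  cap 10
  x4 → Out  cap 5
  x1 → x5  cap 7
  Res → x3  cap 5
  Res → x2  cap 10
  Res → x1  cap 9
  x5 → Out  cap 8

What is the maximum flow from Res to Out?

12

Augment Res→x1→x4→Out: bottleneck 5, flow now 5.
Augment Res→x1→x5→Out: bottleneck 4, flow now 9.
Augment Res→x2→x4→x1→x5→Out: bottleneck 3, flow now 12. (uses reverse residual edge)
No augmenting path remains; maximum flow = 12.
In the residual graph, reachable from Res: {Res, x1, x2, x3, x4}.
Min-cut edges: x1→x5 (7), x4→Out (5); capacity 7 + 5 = 12.
This cut is saturated, so no flow can exceed 12.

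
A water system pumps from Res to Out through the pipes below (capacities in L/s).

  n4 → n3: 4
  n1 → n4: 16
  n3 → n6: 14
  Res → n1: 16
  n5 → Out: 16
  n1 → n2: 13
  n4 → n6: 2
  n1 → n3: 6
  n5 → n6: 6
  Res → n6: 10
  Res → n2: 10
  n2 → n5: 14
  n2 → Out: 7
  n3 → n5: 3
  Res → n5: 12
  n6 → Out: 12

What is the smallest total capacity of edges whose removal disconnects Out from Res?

35

Augment Res→n2→Out: bottleneck 7, flow now 7.
Augment Res→n5→Out: bottleneck 12, flow now 19.
Augment Res→n6→Out: bottleneck 10, flow now 29.
Augment Res→n2→n5→Out: bottleneck 3, flow now 32.
Augment Res→n1→n2→n5→Out: bottleneck 1, flow now 33.
Augment Res→n1→n3→n6→Out: bottleneck 2, flow now 35.
No augmenting path remains; maximum flow = 35.
By max-flow min-cut, the minimum cut capacity equals the max flow.
In the residual graph, reachable from Res: {Res, n1, n2, n3, n4, n5, n6}.
Min-cut edges: n2→Out (7), n5→Out (16), n6→Out (12); capacity 7 + 16 + 12 = 35.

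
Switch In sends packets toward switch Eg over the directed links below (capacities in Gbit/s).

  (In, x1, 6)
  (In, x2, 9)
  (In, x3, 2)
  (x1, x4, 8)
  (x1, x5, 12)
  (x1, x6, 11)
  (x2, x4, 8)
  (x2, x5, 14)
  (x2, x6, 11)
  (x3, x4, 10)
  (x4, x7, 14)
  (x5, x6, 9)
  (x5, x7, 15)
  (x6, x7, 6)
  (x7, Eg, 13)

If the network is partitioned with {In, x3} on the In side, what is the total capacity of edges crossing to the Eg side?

Edges leaving {In, x3}: In→x1 (6), In→x2 (9), x3→x4 (10).
Cut capacity = 6 + 9 + 10 = 25.

25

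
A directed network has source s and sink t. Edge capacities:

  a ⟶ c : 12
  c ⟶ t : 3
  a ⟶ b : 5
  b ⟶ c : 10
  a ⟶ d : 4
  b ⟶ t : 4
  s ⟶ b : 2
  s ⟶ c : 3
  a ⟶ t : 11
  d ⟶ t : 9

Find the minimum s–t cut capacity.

5

Augment s→b→t: bottleneck 2, flow now 2.
Augment s→c→t: bottleneck 3, flow now 5.
No augmenting path remains; maximum flow = 5.
By max-flow min-cut, the minimum cut capacity equals the max flow.
In the residual graph, reachable from s: {s}.
Min-cut edges: s→b (2), s→c (3); capacity 2 + 3 = 5.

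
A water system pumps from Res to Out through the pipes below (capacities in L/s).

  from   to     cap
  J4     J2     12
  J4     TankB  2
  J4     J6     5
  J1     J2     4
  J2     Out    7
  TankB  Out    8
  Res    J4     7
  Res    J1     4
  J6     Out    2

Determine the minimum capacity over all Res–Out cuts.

Augment Res→J1→J2→Out: bottleneck 4, flow now 4.
Augment Res→J4→TankB→Out: bottleneck 2, flow now 6.
Augment Res→J4→J6→Out: bottleneck 2, flow now 8.
Augment Res→J4→J2→Out: bottleneck 3, flow now 11.
No augmenting path remains; maximum flow = 11.
By max-flow min-cut, the minimum cut capacity equals the max flow.
In the residual graph, reachable from Res: {Res}.
Min-cut edges: Res→J1 (4), Res→J4 (7); capacity 4 + 7 = 11.

11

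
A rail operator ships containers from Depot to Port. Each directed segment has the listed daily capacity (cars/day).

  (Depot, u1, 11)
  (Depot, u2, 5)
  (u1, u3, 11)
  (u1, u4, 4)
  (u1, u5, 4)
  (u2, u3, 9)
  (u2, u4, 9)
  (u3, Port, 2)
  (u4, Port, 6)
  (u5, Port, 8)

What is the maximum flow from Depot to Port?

Augment Depot→u1→u3→Port: bottleneck 2, flow now 2.
Augment Depot→u1→u4→Port: bottleneck 4, flow now 6.
Augment Depot→u1→u5→Port: bottleneck 4, flow now 10.
Augment Depot→u2→u4→Port: bottleneck 2, flow now 12.
No augmenting path remains; maximum flow = 12.
In the residual graph, reachable from Depot: {Depot, u1, u2, u3, u4}.
Min-cut edges: u1→u5 (4), u3→Port (2), u4→Port (6); capacity 4 + 2 + 6 = 12.
This cut is saturated, so no flow can exceed 12.

12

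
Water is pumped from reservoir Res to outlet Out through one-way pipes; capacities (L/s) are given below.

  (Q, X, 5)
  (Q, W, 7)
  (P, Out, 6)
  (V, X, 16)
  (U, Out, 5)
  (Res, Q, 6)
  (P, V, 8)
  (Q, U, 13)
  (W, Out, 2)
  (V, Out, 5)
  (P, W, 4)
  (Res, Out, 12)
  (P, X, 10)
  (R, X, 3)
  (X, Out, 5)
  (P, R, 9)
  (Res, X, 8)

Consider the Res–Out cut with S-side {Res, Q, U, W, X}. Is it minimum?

No — its capacity is 24, but the minimum cut has capacity 23.

Given cut capacity: 12 + 5 + 2 + 5 = 24.
Augment Res→Out: bottleneck 12, flow now 12.
Augment Res→X→Out: bottleneck 5, flow now 17.
Augment Res→Q→U→Out: bottleneck 5, flow now 22.
Augment Res→Q→W→Out: bottleneck 1, flow now 23.
No augmenting path remains; maximum flow = 23.
In the residual graph, reachable from Res: {Res, X}.
Min-cut edges: Res→Q (6), Res→Out (12), X→Out (5); capacity 6 + 12 + 5 = 23.
Cut capacity 24 exceeds the max flow 23, so it is not minimum.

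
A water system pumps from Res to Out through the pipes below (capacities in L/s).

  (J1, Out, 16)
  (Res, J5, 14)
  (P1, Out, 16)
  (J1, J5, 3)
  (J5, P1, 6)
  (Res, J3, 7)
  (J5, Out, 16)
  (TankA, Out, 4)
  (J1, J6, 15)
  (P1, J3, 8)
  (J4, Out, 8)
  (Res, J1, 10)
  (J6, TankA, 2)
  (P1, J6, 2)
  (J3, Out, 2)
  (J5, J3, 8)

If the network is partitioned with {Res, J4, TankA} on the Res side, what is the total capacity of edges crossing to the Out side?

Edges leaving {Res, J4, TankA}: Res→J1 (10), Res→J5 (14), Res→J3 (7), J4→Out (8), TankA→Out (4).
Cut capacity = 10 + 14 + 7 + 8 + 4 = 43.

43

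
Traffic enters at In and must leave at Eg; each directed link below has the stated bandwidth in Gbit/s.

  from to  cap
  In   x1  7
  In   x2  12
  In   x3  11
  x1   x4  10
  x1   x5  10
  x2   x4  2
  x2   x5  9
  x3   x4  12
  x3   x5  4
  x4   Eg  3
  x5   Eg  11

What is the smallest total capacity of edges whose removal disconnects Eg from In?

Augment In→x1→x4→Eg: bottleneck 3, flow now 3.
Augment In→x1→x5→Eg: bottleneck 4, flow now 7.
Augment In→x2→x5→Eg: bottleneck 7, flow now 14.
No augmenting path remains; maximum flow = 14.
By max-flow min-cut, the minimum cut capacity equals the max flow.
In the residual graph, reachable from In: {In, x1, x2, x3, x4, x5}.
Min-cut edges: x4→Eg (3), x5→Eg (11); capacity 3 + 11 = 14.

14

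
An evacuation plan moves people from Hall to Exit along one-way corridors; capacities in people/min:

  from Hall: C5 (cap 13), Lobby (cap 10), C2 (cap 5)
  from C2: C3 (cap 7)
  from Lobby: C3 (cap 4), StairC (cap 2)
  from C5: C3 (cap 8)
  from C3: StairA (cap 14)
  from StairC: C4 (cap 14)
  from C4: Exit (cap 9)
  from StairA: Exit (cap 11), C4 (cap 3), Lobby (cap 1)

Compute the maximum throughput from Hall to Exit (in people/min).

16

Augment Hall→C2→C3→StairA→Exit: bottleneck 5, flow now 5.
Augment Hall→Lobby→C3→StairA→Exit: bottleneck 4, flow now 9.
Augment Hall→Lobby→StairC→C4→Exit: bottleneck 2, flow now 11.
Augment Hall→C5→C3→StairA→Exit: bottleneck 2, flow now 13.
Augment Hall→C5→C3→StairA→C4→Exit: bottleneck 3, flow now 16.
No augmenting path remains; maximum flow = 16.
In the residual graph, reachable from Hall: {Hall, C2, Lobby, C5, C3}.
Min-cut edges: Lobby→StairC (2), C3→StairA (14); capacity 2 + 14 = 16.
This cut is saturated, so no flow can exceed 16.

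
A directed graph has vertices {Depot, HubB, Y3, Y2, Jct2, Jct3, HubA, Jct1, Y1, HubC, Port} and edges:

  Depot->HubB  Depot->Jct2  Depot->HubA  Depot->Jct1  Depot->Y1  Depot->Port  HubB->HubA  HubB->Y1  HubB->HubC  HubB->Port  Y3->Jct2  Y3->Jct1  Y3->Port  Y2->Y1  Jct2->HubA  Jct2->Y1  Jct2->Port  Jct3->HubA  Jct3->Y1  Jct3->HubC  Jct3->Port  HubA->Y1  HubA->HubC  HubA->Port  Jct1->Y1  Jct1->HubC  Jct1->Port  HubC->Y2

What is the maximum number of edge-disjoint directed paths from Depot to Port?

5

Assign every edge capacity 1; by Menger, the answer equals the max flow.
Path Depot→Port (+1); total 1.
Path Depot→HubB→Port (+1); total 2.
Path Depot→Jct2→Port (+1); total 3.
Path Depot→HubA→Port (+1); total 4.
Path Depot→Jct1→Port (+1); total 5.
No residual Depot→Port path; max flow = 5.
Certifying cut of size 5: {Depot→HubA, Depot→HubB, Depot→Jct1, Depot→Jct2, Depot→Port}.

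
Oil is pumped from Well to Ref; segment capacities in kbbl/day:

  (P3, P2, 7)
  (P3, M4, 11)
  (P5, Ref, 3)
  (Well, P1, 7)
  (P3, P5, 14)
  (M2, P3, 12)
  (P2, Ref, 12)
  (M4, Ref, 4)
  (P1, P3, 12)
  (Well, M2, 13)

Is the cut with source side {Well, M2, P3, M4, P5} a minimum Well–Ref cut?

No — its capacity is 21, but the minimum cut has capacity 14.

Given cut capacity: 7 + 7 + 4 + 3 = 21.
Augment Well→M2→P3→P2→Ref: bottleneck 7, flow now 7.
Augment Well→M2→P3→M4→Ref: bottleneck 4, flow now 11.
Augment Well→M2→P3→P5→Ref: bottleneck 1, flow now 12.
Augment Well→P1→P3→P5→Ref: bottleneck 2, flow now 14.
No augmenting path remains; maximum flow = 14.
In the residual graph, reachable from Well: {Well, M2, P1, P3, M4, P5}.
Min-cut edges: P3→P2 (7), M4→Ref (4), P5→Ref (3); capacity 7 + 4 + 3 = 14.
Cut capacity 21 exceeds the max flow 14, so it is not minimum.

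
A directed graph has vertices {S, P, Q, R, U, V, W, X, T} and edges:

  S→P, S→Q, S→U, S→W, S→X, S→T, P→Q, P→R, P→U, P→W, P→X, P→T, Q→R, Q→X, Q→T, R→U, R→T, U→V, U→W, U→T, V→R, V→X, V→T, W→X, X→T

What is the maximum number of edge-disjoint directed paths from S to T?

Assign every edge capacity 1; by Menger, the answer equals the max flow.
Path S→T (+1); total 1.
Path S→P→T (+1); total 2.
Path S→Q→T (+1); total 3.
Path S→U→T (+1); total 4.
Path S→X→T (+1); total 5.
No residual S→T path; max flow = 5.
Certifying cut of size 5: {S→P, S→Q, S→T, S→U, X→T}.

5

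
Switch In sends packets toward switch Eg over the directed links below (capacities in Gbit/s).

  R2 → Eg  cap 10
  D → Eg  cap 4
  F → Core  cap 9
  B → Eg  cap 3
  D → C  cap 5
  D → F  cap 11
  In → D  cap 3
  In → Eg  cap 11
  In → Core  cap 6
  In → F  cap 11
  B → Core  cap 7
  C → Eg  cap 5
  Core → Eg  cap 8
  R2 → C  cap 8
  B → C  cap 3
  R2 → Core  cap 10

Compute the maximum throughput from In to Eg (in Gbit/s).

22

Augment In→Eg: bottleneck 11, flow now 11.
Augment In→D→Eg: bottleneck 3, flow now 14.
Augment In→Core→Eg: bottleneck 6, flow now 20.
Augment In→F→Core→Eg: bottleneck 2, flow now 22.
No augmenting path remains; maximum flow = 22.
In the residual graph, reachable from In: {In, F, Core}.
Min-cut edges: In→D (3), In→Eg (11), Core→Eg (8); capacity 3 + 11 + 8 = 22.
This cut is saturated, so no flow can exceed 22.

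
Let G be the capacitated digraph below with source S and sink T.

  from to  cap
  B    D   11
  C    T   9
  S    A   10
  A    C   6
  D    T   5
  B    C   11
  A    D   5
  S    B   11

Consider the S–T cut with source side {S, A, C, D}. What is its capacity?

25

Edges leaving {S, A, C, D}: S→B (11), C→T (9), D→T (5).
Cut capacity = 11 + 9 + 5 = 25.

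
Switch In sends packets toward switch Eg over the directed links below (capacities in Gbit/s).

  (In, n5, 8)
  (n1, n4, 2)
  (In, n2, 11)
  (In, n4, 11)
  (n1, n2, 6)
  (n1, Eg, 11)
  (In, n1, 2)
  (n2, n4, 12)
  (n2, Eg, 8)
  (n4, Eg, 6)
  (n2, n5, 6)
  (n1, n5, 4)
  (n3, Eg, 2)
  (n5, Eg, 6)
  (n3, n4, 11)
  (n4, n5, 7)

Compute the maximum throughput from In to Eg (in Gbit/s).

Augment In→n1→Eg: bottleneck 2, flow now 2.
Augment In→n2→Eg: bottleneck 8, flow now 10.
Augment In→n4→Eg: bottleneck 6, flow now 16.
Augment In→n5→Eg: bottleneck 6, flow now 22.
No augmenting path remains; maximum flow = 22.
In the residual graph, reachable from In: {In, n2, n4, n5}.
Min-cut edges: In→n1 (2), n2→Eg (8), n4→Eg (6), n5→Eg (6); capacity 2 + 8 + 6 + 6 = 22.
This cut is saturated, so no flow can exceed 22.

22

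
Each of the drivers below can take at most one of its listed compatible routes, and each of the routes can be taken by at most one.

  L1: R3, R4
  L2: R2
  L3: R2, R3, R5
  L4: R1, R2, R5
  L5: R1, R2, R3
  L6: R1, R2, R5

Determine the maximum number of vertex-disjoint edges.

Unit-capacity flow: source→left, listed edges, right→sink; max matching = max flow.
Augmenting path L1→R3 (+1); matched 1.
Augmenting path L2→R2 (+1); matched 2.
Augmenting path L3→R5 (+1); matched 3.
Augmenting path L4→R1 (+1); matched 4.
Augmenting path L5→R3→L1→R4 (+1); matched 5.
No augmenting path remains; maximum matching = 5.
König certificate: {L1, R1, R2, R3, R5} is a vertex cover of size 5 (every listed pair touches it), so no matching can be larger.

5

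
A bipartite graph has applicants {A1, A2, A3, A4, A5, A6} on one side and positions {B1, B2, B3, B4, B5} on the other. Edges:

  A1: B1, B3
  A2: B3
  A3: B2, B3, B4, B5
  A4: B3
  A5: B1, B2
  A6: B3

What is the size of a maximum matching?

Unit-capacity flow: source→left, listed edges, right→sink; max matching = max flow.
Augmenting path A1→B1 (+1); matched 1.
Augmenting path A2→B3 (+1); matched 2.
Augmenting path A3→B2 (+1); matched 3.
Augmenting path A5→B2→A3→B4 (+1); matched 4.
No augmenting path remains; maximum matching = 4.
König certificate: {A1, A3, A5, B3} is a vertex cover of size 4 (every listed pair touches it), so no matching can be larger.

4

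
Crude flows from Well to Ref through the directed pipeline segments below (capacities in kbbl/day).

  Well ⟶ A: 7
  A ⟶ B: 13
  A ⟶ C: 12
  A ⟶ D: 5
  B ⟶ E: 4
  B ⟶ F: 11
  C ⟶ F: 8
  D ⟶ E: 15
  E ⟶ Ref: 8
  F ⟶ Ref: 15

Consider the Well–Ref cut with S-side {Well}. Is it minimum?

Yes — it is a minimum cut (capacity 7).

Given cut capacity: 7 = 7.
Augment Well→A→B→E→Ref: bottleneck 4, flow now 4.
Augment Well→A→B→F→Ref: bottleneck 3, flow now 7.
No augmenting path remains; maximum flow = 7.
Cut capacity 7 equals the max flow, so it is a minimum cut.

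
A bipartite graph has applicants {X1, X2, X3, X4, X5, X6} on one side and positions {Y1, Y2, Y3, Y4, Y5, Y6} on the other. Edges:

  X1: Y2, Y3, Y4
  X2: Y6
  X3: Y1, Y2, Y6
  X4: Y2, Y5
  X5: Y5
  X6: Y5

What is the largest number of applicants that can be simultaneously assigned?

5

Unit-capacity flow: source→left, listed edges, right→sink; max matching = max flow.
Augmenting path X1→Y2 (+1); matched 1.
Augmenting path X2→Y6 (+1); matched 2.
Augmenting path X3→Y1 (+1); matched 3.
Augmenting path X4→Y5 (+1); matched 4.
Augmenting path X5→Y5→X4→Y2→X1→Y3 (+1); matched 5.
No augmenting path remains; maximum matching = 5.
König certificate: {X1, X2, X3, X4, Y5} is a vertex cover of size 5 (every listed pair touches it), so no matching can be larger.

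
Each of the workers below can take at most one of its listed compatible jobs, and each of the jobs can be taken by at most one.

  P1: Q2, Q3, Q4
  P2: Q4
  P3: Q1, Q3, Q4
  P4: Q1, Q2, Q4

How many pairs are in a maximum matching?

Unit-capacity flow: source→left, listed edges, right→sink; max matching = max flow.
Augmenting path P1→Q2 (+1); matched 1.
Augmenting path P2→Q4 (+1); matched 2.
Augmenting path P3→Q1 (+1); matched 3.
Augmenting path P4→Q1→P3→Q3 (+1); matched 4.
No augmenting path remains; maximum matching = 4.
König certificate: {P1, P2, P3, P4} is a vertex cover of size 4 (every listed pair touches it), so no matching can be larger.

4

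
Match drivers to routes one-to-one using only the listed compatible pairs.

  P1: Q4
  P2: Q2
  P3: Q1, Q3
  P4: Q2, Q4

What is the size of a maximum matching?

Unit-capacity flow: source→left, listed edges, right→sink; max matching = max flow.
Augmenting path P1→Q4 (+1); matched 1.
Augmenting path P2→Q2 (+1); matched 2.
Augmenting path P3→Q1 (+1); matched 3.
No augmenting path remains; maximum matching = 3.
König certificate: {P3, Q2, Q4} is a vertex cover of size 3 (every listed pair touches it), so no matching can be larger.

3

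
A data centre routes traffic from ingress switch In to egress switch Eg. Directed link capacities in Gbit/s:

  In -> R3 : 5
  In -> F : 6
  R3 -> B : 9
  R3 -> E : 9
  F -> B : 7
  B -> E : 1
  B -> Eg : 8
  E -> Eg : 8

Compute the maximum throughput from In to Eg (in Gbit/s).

11

Augment In→R3→B→Eg: bottleneck 5, flow now 5.
Augment In→F→B→Eg: bottleneck 3, flow now 8.
Augment In→F→B→E→Eg: bottleneck 1, flow now 9.
Augment In→F→B→R3→E→Eg: bottleneck 2, flow now 11. (uses reverse residual edge)
No augmenting path remains; maximum flow = 11.
In the residual graph, reachable from In: {In}.
Min-cut edges: In→R3 (5), In→F (6); capacity 5 + 6 = 11.
This cut is saturated, so no flow can exceed 11.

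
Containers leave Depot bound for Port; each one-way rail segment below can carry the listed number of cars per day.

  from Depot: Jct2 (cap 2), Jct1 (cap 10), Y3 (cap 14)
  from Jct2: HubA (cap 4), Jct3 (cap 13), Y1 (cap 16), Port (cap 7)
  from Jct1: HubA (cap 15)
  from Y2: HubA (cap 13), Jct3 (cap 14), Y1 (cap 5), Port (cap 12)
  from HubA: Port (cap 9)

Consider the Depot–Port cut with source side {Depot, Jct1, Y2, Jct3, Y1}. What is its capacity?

Edges leaving {Depot, Jct1, Y2, Jct3, Y1}: Depot→Jct2 (2), Depot→Y3 (14), Jct1→HubA (15), Y2→HubA (13), Y2→Port (12).
Cut capacity = 2 + 14 + 15 + 13 + 12 = 56.

56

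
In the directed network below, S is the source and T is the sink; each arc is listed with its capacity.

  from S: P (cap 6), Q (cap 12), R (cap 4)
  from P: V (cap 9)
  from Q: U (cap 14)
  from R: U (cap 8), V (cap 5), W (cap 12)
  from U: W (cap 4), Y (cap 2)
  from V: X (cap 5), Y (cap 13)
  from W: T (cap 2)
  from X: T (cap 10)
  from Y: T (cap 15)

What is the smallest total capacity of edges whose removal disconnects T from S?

Augment S→R→W→T: bottleneck 2, flow now 2.
Augment S→P→V→X→T: bottleneck 5, flow now 7.
Augment S→P→V→Y→T: bottleneck 1, flow now 8.
Augment S→Q→U→Y→T: bottleneck 2, flow now 10.
Augment S→R→V→Y→T: bottleneck 2, flow now 12.
Augment S→Q→U→W→R→V→Y→T: bottleneck 2, flow now 14. (uses reverse residual edge)
No augmenting path remains; maximum flow = 14.
By max-flow min-cut, the minimum cut capacity equals the max flow.
In the residual graph, reachable from S: {S, Q, U, W}.
Min-cut edges: S→P (6), S→R (4), U→Y (2), W→T (2); capacity 6 + 4 + 2 + 2 = 14.

14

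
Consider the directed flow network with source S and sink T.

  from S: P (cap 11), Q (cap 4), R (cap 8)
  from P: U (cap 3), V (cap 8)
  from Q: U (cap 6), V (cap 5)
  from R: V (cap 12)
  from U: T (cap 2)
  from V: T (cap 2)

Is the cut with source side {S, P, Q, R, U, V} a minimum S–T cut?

Yes — it is a minimum cut (capacity 4).

Given cut capacity: 2 + 2 = 4.
Augment S→P→U→T: bottleneck 2, flow now 2.
Augment S→P→V→T: bottleneck 2, flow now 4.
No augmenting path remains; maximum flow = 4.
Cut capacity 4 equals the max flow, so it is a minimum cut.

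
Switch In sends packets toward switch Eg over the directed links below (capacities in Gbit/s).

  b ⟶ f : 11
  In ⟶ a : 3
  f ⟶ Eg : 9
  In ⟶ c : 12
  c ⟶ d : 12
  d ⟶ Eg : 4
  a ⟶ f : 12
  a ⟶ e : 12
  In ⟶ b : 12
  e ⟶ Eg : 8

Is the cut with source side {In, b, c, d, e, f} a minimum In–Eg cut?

Given cut capacity: 3 + 4 + 8 + 9 = 24.
Augment In→a→e→Eg: bottleneck 3, flow now 3.
Augment In→b→f→Eg: bottleneck 9, flow now 12.
Augment In→c→d→Eg: bottleneck 4, flow now 16.
No augmenting path remains; maximum flow = 16.
In the residual graph, reachable from In: {In, b, c, d, f}.
Min-cut edges: In→a (3), d→Eg (4), f→Eg (9); capacity 3 + 4 + 9 = 16.
Cut capacity 24 exceeds the max flow 16, so it is not minimum.

No — its capacity is 24, but the minimum cut has capacity 16.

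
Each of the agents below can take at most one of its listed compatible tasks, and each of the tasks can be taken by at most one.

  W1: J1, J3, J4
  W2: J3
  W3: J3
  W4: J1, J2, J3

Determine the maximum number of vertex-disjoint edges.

Unit-capacity flow: source→left, listed edges, right→sink; max matching = max flow.
Augmenting path W1→J1 (+1); matched 1.
Augmenting path W2→J3 (+1); matched 2.
Augmenting path W4→J2 (+1); matched 3.
No augmenting path remains; maximum matching = 3.
König certificate: {W1, W4, J3} is a vertex cover of size 3 (every listed pair touches it), so no matching can be larger.

3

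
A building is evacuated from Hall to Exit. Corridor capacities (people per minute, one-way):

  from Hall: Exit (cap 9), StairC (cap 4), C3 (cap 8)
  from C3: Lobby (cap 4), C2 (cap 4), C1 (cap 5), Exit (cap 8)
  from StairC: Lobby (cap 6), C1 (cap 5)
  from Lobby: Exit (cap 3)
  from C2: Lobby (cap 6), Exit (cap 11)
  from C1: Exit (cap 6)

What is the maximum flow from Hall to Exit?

Augment Hall→Exit: bottleneck 9, flow now 9.
Augment Hall→C3→Exit: bottleneck 8, flow now 17.
Augment Hall→StairC→Lobby→Exit: bottleneck 3, flow now 20.
Augment Hall→StairC→C1→Exit: bottleneck 1, flow now 21.
No augmenting path remains; maximum flow = 21.
In the residual graph, reachable from Hall: {Hall}.
Min-cut edges: Hall→C3 (8), Hall→StairC (4), Hall→Exit (9); capacity 8 + 4 + 9 = 21.
This cut is saturated, so no flow can exceed 21.

21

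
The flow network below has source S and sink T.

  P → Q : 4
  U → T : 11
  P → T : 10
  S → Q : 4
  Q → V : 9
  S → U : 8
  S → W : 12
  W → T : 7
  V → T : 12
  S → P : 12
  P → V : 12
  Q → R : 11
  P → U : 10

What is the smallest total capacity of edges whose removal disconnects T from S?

31

Augment S→P→T: bottleneck 10, flow now 10.
Augment S→U→T: bottleneck 8, flow now 18.
Augment S→W→T: bottleneck 7, flow now 25.
Augment S→P→U→T: bottleneck 2, flow now 27.
Augment S→Q→V→T: bottleneck 4, flow now 31.
No augmenting path remains; maximum flow = 31.
By max-flow min-cut, the minimum cut capacity equals the max flow.
In the residual graph, reachable from S: {S, W}.
Min-cut edges: S→P (12), S→Q (4), S→U (8), W→T (7); capacity 12 + 4 + 8 + 7 = 31.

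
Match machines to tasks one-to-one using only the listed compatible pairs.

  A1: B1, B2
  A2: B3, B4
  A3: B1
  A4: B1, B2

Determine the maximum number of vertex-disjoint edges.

3

Unit-capacity flow: source→left, listed edges, right→sink; max matching = max flow.
Augmenting path A1→B1 (+1); matched 1.
Augmenting path A2→B3 (+1); matched 2.
Augmenting path A4→B2 (+1); matched 3.
No augmenting path remains; maximum matching = 3.
König certificate: {A2, B1, B2} is a vertex cover of size 3 (every listed pair touches it), so no matching can be larger.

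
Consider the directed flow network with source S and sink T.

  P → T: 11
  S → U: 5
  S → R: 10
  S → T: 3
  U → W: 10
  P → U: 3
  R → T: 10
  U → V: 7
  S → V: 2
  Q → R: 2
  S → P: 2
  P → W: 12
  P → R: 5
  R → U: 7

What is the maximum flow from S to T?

Augment S→T: bottleneck 3, flow now 3.
Augment S→P→T: bottleneck 2, flow now 5.
Augment S→R→T: bottleneck 10, flow now 15.
No augmenting path remains; maximum flow = 15.
In the residual graph, reachable from S: {S, U, V, W}.
Min-cut edges: S→P (2), S→R (10), S→T (3); capacity 2 + 10 + 3 = 15.
This cut is saturated, so no flow can exceed 15.

15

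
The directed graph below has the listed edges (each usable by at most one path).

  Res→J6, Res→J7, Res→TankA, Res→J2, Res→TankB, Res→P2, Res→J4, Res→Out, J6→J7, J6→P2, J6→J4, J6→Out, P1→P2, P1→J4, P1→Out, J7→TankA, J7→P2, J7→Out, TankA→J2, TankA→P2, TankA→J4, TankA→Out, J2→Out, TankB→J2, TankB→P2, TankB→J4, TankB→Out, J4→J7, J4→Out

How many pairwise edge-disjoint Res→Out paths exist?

Assign every edge capacity 1; by Menger, the answer equals the max flow.
Path Res→Out (+1); total 1.
Path Res→J6→Out (+1); total 2.
Path Res→J7→Out (+1); total 3.
Path Res→TankA→Out (+1); total 4.
Path Res→J2→Out (+1); total 5.
Path Res→TankB→Out (+1); total 6.
Path Res→J4→Out (+1); total 7.
No residual Res→Out path; max flow = 7.
Certifying cut of size 7: {Res→J2, Res→J4, Res→J6, Res→J7, Res→Out, Res→TankA, Res→TankB}.

7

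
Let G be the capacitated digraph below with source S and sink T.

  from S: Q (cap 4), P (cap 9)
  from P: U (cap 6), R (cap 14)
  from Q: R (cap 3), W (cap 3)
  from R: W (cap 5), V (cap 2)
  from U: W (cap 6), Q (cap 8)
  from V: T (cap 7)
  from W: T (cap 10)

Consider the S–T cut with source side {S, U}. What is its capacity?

Edges leaving {S, U}: S→P (9), S→Q (4), U→Q (8), U→W (6).
Cut capacity = 9 + 4 + 8 + 6 = 27.

27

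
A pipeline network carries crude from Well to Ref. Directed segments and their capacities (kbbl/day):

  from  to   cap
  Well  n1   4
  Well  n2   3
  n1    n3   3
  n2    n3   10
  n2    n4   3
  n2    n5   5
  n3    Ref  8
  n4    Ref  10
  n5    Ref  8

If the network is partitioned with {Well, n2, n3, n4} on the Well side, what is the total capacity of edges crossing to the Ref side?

27

Edges leaving {Well, n2, n3, n4}: Well→n1 (4), n2→n5 (5), n3→Ref (8), n4→Ref (10).
Cut capacity = 4 + 5 + 8 + 10 = 27.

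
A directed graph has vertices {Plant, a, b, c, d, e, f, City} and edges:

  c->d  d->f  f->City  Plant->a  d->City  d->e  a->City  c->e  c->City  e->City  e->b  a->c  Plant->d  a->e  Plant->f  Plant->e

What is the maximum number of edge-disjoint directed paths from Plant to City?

4

Assign every edge capacity 1; by Menger, the answer equals the max flow.
Path Plant→a→City (+1); total 1.
Path Plant→d→City (+1); total 2.
Path Plant→e→City (+1); total 3.
Path Plant→f→City (+1); total 4.
No residual Plant→City path; max flow = 4.
Certifying cut of size 4: {Plant→a, Plant→d, Plant→e, Plant→f}.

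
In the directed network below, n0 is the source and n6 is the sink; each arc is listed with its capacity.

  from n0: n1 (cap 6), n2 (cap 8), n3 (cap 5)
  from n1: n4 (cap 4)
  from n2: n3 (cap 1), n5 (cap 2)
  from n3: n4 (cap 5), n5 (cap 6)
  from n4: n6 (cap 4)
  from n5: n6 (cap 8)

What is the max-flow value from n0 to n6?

Augment n0→n1→n4→n6: bottleneck 4, flow now 4.
Augment n0→n2→n5→n6: bottleneck 2, flow now 6.
Augment n0→n3→n5→n6: bottleneck 5, flow now 11.
Augment n0→n2→n3→n5→n6: bottleneck 1, flow now 12.
No augmenting path remains; maximum flow = 12.
In the residual graph, reachable from n0: {n0, n1, n2}.
Min-cut edges: n0→n3 (5), n1→n4 (4), n2→n3 (1), n2→n5 (2); capacity 5 + 4 + 1 + 2 = 12.
This cut is saturated, so no flow can exceed 12.

12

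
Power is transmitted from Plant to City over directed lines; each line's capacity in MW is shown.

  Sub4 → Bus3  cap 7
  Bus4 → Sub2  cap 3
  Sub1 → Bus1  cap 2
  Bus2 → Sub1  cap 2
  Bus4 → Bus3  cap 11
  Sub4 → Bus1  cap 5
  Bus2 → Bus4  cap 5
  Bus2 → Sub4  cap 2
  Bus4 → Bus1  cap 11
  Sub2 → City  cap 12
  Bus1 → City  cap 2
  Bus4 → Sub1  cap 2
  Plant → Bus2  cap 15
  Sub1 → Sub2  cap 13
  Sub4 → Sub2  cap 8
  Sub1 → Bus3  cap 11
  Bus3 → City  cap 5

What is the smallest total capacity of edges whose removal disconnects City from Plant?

Augment Plant→Bus2→Sub4→Bus3→City: bottleneck 2, flow now 2.
Augment Plant→Bus2→Bus4→Bus3→City: bottleneck 3, flow now 5.
Augment Plant→Bus2→Bus4→Sub2→City: bottleneck 2, flow now 7.
Augment Plant→Bus2→Sub1→Sub2→City: bottleneck 2, flow now 9.
No augmenting path remains; maximum flow = 9.
By max-flow min-cut, the minimum cut capacity equals the max flow.
In the residual graph, reachable from Plant: {Plant, Bus2}.
Min-cut edges: Bus2→Sub4 (2), Bus2→Bus4 (5), Bus2→Sub1 (2); capacity 2 + 5 + 2 = 9.

9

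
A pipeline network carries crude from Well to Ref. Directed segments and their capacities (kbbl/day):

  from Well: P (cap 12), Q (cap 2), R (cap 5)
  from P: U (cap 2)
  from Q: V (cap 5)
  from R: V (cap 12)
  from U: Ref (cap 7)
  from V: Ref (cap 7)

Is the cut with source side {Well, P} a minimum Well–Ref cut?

Yes — it is a minimum cut (capacity 9).

Given cut capacity: 2 + 5 + 2 = 9.
Augment Well→P→U→Ref: bottleneck 2, flow now 2.
Augment Well→Q→V→Ref: bottleneck 2, flow now 4.
Augment Well→R→V→Ref: bottleneck 5, flow now 9.
No augmenting path remains; maximum flow = 9.
Cut capacity 9 equals the max flow, so it is a minimum cut.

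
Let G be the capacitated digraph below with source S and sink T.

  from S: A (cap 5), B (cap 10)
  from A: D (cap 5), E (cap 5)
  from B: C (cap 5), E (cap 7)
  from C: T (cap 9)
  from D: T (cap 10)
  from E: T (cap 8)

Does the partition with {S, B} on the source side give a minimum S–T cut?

Given cut capacity: 5 + 5 + 7 = 17.
Augment S→A→D→T: bottleneck 5, flow now 5.
Augment S→B→C→T: bottleneck 5, flow now 10.
Augment S→B→E→T: bottleneck 5, flow now 15.
No augmenting path remains; maximum flow = 15.
In the residual graph, reachable from S: {S}.
Min-cut edges: S→A (5), S→B (10); capacity 5 + 10 = 15.
Cut capacity 17 exceeds the max flow 15, so it is not minimum.

No — its capacity is 17, but the minimum cut has capacity 15.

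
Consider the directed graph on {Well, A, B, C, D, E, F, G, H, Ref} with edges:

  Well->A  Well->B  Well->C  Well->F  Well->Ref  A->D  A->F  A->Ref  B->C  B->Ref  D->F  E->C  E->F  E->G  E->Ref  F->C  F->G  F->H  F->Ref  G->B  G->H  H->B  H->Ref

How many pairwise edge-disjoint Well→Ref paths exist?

4

Assign every edge capacity 1; by Menger, the answer equals the max flow.
Path Well→Ref (+1); total 1.
Path Well→A→Ref (+1); total 2.
Path Well→B→Ref (+1); total 3.
Path Well→F→Ref (+1); total 4.
No residual Well→Ref path; max flow = 4.
Certifying cut of size 4: {Well→A, Well→B, Well→F, Well→Ref}.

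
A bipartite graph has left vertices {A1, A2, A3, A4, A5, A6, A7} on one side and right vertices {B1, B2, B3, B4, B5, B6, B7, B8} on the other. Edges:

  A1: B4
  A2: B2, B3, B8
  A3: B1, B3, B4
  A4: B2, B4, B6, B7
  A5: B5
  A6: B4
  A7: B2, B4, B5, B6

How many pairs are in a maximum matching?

6

Unit-capacity flow: source→left, listed edges, right→sink; max matching = max flow.
Augmenting path A1→B4 (+1); matched 1.
Augmenting path A2→B2 (+1); matched 2.
Augmenting path A3→B1 (+1); matched 3.
Augmenting path A4→B6 (+1); matched 4.
Augmenting path A5→B5 (+1); matched 5.
Augmenting path A7→B2→A2→B3 (+1); matched 6.
No augmenting path remains; maximum matching = 6.
König certificate: {A2, A3, A4, A5, A7, B4} is a vertex cover of size 6 (every listed pair touches it), so no matching can be larger.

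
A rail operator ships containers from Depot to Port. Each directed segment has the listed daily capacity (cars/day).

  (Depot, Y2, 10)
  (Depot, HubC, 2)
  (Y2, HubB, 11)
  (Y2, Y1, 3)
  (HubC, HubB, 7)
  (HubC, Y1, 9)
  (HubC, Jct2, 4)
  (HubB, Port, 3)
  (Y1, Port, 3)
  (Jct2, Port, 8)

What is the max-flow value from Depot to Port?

8

Augment Depot→Y2→HubB→Port: bottleneck 3, flow now 3.
Augment Depot→Y2→Y1→Port: bottleneck 3, flow now 6.
Augment Depot→HubC→Jct2→Port: bottleneck 2, flow now 8.
No augmenting path remains; maximum flow = 8.
In the residual graph, reachable from Depot: {Depot, Y2, HubB}.
Min-cut edges: Depot→HubC (2), Y2→Y1 (3), HubB→Port (3); capacity 2 + 3 + 3 = 8.
This cut is saturated, so no flow can exceed 8.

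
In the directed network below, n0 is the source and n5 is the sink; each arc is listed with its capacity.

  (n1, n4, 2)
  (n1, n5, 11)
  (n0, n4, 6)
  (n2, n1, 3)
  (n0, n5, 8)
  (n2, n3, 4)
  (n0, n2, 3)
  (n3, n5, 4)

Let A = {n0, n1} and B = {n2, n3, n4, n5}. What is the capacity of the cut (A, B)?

30

Edges leaving {n0, n1}: n0→n2 (3), n0→n4 (6), n0→n5 (8), n1→n4 (2), n1→n5 (11).
Cut capacity = 3 + 6 + 8 + 2 + 11 = 30.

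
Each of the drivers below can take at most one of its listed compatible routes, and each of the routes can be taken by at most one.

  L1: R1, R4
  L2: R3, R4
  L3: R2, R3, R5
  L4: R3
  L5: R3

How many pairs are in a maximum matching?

4

Unit-capacity flow: source→left, listed edges, right→sink; max matching = max flow.
Augmenting path L1→R1 (+1); matched 1.
Augmenting path L2→R3 (+1); matched 2.
Augmenting path L3→R2 (+1); matched 3.
Augmenting path L4→R3→L2→R4 (+1); matched 4.
No augmenting path remains; maximum matching = 4.
König certificate: {L1, L2, L3, R3} is a vertex cover of size 4 (every listed pair touches it), so no matching can be larger.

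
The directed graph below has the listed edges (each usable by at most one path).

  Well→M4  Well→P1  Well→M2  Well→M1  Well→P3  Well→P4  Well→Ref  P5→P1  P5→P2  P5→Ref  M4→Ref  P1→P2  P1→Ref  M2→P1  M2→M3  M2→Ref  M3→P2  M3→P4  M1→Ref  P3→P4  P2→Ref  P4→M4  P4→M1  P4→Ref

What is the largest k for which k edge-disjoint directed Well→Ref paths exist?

6

Assign every edge capacity 1; by Menger, the answer equals the max flow.
Path Well→Ref (+1); total 1.
Path Well→M4→Ref (+1); total 2.
Path Well→P1→Ref (+1); total 3.
Path Well→M2→Ref (+1); total 4.
Path Well→M1→Ref (+1); total 5.
Path Well→P4→Ref (+1); total 6.
No residual Well→Ref path; max flow = 6.
Certifying cut of size 6: {M1→Ref, M4→Ref, P4→Ref, Well→M2, Well→P1, Well→Ref}.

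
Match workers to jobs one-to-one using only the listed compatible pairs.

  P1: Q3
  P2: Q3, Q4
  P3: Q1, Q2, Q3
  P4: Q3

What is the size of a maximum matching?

Unit-capacity flow: source→left, listed edges, right→sink; max matching = max flow.
Augmenting path P1→Q3 (+1); matched 1.
Augmenting path P2→Q4 (+1); matched 2.
Augmenting path P3→Q1 (+1); matched 3.
No augmenting path remains; maximum matching = 3.
König certificate: {P2, P3, Q3} is a vertex cover of size 3 (every listed pair touches it), so no matching can be larger.

3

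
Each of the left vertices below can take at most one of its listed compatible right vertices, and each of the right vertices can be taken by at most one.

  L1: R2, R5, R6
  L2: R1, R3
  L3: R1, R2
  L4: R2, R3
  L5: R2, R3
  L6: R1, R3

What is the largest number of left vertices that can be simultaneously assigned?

Unit-capacity flow: source→left, listed edges, right→sink; max matching = max flow.
Augmenting path L1→R2 (+1); matched 1.
Augmenting path L2→R1 (+1); matched 2.
Augmenting path L4→R3 (+1); matched 3.
Augmenting path L3→R2→L1→R5 (+1); matched 4.
No augmenting path remains; maximum matching = 4.
König certificate: {L1, R1, R2, R3} is a vertex cover of size 4 (every listed pair touches it), so no matching can be larger.

4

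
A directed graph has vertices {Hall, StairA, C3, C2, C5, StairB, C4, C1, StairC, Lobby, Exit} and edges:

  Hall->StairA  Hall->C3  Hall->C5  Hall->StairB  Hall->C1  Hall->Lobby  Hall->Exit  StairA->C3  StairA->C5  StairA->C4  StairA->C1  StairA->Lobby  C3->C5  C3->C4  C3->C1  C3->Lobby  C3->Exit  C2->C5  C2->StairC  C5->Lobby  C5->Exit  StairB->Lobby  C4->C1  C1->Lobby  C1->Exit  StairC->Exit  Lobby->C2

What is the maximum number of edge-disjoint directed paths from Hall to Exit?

5

Assign every edge capacity 1; by Menger, the answer equals the max flow.
Path Hall→Exit (+1); total 1.
Path Hall→C3→Exit (+1); total 2.
Path Hall→C5→Exit (+1); total 3.
Path Hall→C1→Exit (+1); total 4.
Path Hall→Lobby→C2→StairC→Exit (+1); total 5.
No residual Hall→Exit path; max flow = 5.
Certifying cut of size 5: {C1→Exit, C3→Exit, C5→Exit, Hall→Exit, Lobby→C2}.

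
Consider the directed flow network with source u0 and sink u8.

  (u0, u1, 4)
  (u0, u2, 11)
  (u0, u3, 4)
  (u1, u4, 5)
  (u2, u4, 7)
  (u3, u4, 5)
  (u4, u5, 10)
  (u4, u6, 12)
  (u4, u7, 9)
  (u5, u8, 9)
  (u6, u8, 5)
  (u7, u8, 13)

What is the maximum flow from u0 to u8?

Augment u0→u1→u4→u5→u8: bottleneck 4, flow now 4.
Augment u0→u2→u4→u5→u8: bottleneck 5, flow now 9.
Augment u0→u2→u4→u6→u8: bottleneck 2, flow now 11.
Augment u0→u3→u4→u6→u8: bottleneck 3, flow now 14.
Augment u0→u3→u4→u7→u8: bottleneck 1, flow now 15.
No augmenting path remains; maximum flow = 15.
In the residual graph, reachable from u0: {u0, u2}.
Min-cut edges: u0→u1 (4), u0→u3 (4), u2→u4 (7); capacity 4 + 4 + 7 = 15.
This cut is saturated, so no flow can exceed 15.

15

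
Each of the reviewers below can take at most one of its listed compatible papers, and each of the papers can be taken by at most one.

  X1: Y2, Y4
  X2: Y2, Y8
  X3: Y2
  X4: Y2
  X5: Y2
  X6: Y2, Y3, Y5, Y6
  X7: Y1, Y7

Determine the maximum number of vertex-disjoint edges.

Unit-capacity flow: source→left, listed edges, right→sink; max matching = max flow.
Augmenting path X1→Y2 (+1); matched 1.
Augmenting path X2→Y8 (+1); matched 2.
Augmenting path X6→Y3 (+1); matched 3.
Augmenting path X7→Y1 (+1); matched 4.
Augmenting path X3→Y2→X1→Y4 (+1); matched 5.
No augmenting path remains; maximum matching = 5.
König certificate: {X1, X2, X6, X7, Y2} is a vertex cover of size 5 (every listed pair touches it), so no matching can be larger.

5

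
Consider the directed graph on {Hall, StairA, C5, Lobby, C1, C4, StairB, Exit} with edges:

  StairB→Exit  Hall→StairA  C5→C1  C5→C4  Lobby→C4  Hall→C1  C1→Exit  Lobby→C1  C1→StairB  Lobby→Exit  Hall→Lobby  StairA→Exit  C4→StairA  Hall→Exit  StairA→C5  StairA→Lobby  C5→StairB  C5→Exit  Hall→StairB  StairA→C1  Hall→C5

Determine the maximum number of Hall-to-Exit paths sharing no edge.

Assign every edge capacity 1; by Menger, the answer equals the max flow.
Path Hall→Exit (+1); total 1.
Path Hall→StairA→Exit (+1); total 2.
Path Hall→C5→Exit (+1); total 3.
Path Hall→Lobby→Exit (+1); total 4.
Path Hall→C1→Exit (+1); total 5.
Path Hall→StairB→Exit (+1); total 6.
No residual Hall→Exit path; max flow = 6.
Certifying cut of size 6: {Hall→C1, Hall→C5, Hall→Exit, Hall→Lobby, Hall→StairA, Hall→StairB}.

6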